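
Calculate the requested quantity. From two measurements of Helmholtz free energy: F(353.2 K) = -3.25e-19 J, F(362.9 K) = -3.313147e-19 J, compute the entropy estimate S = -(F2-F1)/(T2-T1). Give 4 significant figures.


Step 1: dF = F2 - F1 = -3.313147e-19 - (-3.25e-19) = -6.3147e-21 J
Step 2: dT = T2 - T1 = 362.9 - 353.2 = 9.7 K
Step 3: S = -dF/dT = -(-6.3147e-21)/9.7 = 6.51e-22 J/K

6.51e-22


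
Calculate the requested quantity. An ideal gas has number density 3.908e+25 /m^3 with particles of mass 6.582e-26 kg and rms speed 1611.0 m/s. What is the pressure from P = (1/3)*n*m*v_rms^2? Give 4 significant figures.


Step 1: v_rms^2 = 1611.0^2 = 2.595e+06
Step 2: n*m = 3.908e+25*6.582e-26 = 2.572
Step 3: P = (1/3)*2.572*2.595e+06 = 2.225e+06 Pa

2.225e+06


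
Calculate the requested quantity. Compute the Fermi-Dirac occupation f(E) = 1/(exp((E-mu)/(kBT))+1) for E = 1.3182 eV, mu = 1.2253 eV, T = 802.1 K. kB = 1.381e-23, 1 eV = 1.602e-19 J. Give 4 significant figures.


Step 1: (E - mu) = 1.3182 - 1.2253 = 0.0929 eV
Step 2: Convert: (E-mu)*eV = 1.488e-20 J
Step 3: x = (E-mu)*eV/(kB*T) = 1.344
Step 4: f = 1/(exp(1.344)+1) = 0.2069

0.2069


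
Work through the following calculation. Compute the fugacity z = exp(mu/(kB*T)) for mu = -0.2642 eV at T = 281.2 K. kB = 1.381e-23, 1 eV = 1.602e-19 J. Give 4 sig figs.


Step 1: Convert mu to Joules: -0.2642*1.602e-19 = -4.232e-20 J
Step 2: kB*T = 1.381e-23*281.2 = 3.883e-21 J
Step 3: mu/(kB*T) = -10.9
Step 4: z = exp(-10.9) = 1.848e-05

1.848e-05


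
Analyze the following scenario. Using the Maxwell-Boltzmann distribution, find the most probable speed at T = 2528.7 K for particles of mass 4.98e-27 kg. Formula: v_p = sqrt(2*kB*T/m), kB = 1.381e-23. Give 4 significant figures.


Step 1: Numerator = 2*kB*T = 2*1.381e-23*2528.7 = 6.984e-20
Step 2: Ratio = 6.984e-20 / 4.98e-27 = 1.402e+07
Step 3: v_p = sqrt(1.402e+07) = 3745 m/s

3745


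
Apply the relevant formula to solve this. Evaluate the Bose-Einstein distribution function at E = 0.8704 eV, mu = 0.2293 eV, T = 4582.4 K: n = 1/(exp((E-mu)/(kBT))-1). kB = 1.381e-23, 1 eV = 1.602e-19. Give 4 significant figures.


Step 1: (E - mu) = 0.6411 eV
Step 2: x = (E-mu)*eV/(kB*T) = 0.6411*1.602e-19/(1.381e-23*4582.4) = 1.623
Step 3: exp(x) = 5.068
Step 4: n = 1/(exp(x)-1) = 0.2458

0.2458


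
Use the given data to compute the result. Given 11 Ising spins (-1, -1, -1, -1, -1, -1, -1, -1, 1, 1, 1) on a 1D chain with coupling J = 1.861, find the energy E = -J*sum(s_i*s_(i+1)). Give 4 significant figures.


Step 1: Nearest-neighbor products: 1, 1, 1, 1, 1, 1, 1, -1, 1, 1
Step 2: Sum of products = 8
Step 3: E = -1.861 * 8 = -14.89

-14.89


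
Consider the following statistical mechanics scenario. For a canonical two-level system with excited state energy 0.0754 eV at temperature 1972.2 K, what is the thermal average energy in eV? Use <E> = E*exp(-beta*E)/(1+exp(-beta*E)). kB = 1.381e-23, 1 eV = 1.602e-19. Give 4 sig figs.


Step 1: beta*E = 0.0754*1.602e-19/(1.381e-23*1972.2) = 0.4435
Step 2: exp(-beta*E) = 0.6418
Step 3: <E> = 0.0754*0.6418/(1+0.6418) = 0.02947 eV

0.02947


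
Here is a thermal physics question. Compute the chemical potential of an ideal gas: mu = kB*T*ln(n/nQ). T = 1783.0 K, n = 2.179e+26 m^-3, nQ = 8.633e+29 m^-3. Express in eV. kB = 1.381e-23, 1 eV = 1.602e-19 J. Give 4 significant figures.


Step 1: n/nQ = 2.179e+26/8.633e+29 = 0.0002524
Step 2: ln(n/nQ) = -8.284
Step 3: mu = kB*T*ln(n/nQ) = 2.462e-20*-8.284 = -2.04e-19 J
Step 4: Convert to eV: -2.04e-19/1.602e-19 = -1.273 eV

-1.273


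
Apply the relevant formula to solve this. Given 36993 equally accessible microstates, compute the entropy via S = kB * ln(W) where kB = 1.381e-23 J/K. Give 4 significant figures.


Step 1: ln(W) = ln(36993) = 10.52
Step 2: S = kB * ln(W) = 1.381e-23 * 10.52
Step 3: S = 1.453e-22 J/K

1.453e-22


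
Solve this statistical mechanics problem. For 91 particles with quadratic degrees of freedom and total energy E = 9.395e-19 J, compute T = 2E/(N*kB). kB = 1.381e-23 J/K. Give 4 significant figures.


Step 1: Numerator = 2*E = 2*9.395e-19 = 1.879e-18 J
Step 2: Denominator = N*kB = 91*1.381e-23 = 1.257e-21
Step 3: T = 1.879e-18 / 1.257e-21 = 1495 K

1495


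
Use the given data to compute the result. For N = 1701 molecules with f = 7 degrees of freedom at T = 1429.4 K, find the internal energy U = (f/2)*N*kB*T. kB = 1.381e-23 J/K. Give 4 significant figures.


Step 1: f/2 = 7/2 = 3.5
Step 2: N*kB*T = 1701*1.381e-23*1429.4 = 3.358e-17
Step 3: U = 3.5 * 3.358e-17 = 1.175e-16 J

1.175e-16


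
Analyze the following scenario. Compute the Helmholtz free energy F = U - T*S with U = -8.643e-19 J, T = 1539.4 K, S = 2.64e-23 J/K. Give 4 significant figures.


Step 1: T*S = 1539.4 * 2.64e-23 = 4.064e-20 J
Step 2: F = U - T*S = -8.643e-19 - 4.064e-20
Step 3: F = -9.049e-19 J

-9.049e-19


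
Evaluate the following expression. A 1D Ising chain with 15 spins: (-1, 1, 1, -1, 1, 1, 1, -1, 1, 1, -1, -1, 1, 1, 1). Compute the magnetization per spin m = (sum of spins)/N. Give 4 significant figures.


Step 1: Count up spins (+1): 10, down spins (-1): 5
Step 2: Total magnetization M = 10 - 5 = 5
Step 3: m = M/N = 5/15 = 0.3333

0.3333


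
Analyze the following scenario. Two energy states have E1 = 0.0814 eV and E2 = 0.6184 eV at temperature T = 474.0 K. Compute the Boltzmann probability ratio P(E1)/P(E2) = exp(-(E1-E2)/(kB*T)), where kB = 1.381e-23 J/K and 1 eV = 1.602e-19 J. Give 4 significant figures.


Step 1: Compute energy difference dE = E1 - E2 = 0.0814 - 0.6184 = -0.537 eV
Step 2: Convert to Joules: dE_J = -0.537 * 1.602e-19 = -8.603e-20 J
Step 3: Compute exponent = -dE_J / (kB * T) = -(-8.603e-20) / (1.381e-23 * 474.0) = 13.14
Step 4: P(E1)/P(E2) = exp(13.14) = 5.1e+05

5.1e+05


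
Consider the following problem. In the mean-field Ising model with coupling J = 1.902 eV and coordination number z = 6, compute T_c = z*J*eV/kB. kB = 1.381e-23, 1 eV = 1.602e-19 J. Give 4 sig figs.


Step 1: z*J = 6*1.902 = 11.41 eV
Step 2: Convert to Joules: 11.41*1.602e-19 = 1.828e-18 J
Step 3: T_c = 1.828e-18 / 1.381e-23 = 1.324e+05 K

1.324e+05


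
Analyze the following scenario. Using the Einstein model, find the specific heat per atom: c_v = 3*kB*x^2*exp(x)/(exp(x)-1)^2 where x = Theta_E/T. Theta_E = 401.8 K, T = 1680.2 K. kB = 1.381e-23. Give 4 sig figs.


Step 1: x = Theta_E/T = 401.8/1680.2 = 0.2391
Step 2: x^2 = 0.05719
Step 3: exp(x) = 1.27
Step 4: c_v = 3*1.381e-23*0.05719*1.27/(1.27-1)^2 = 4.123e-23

4.123e-23


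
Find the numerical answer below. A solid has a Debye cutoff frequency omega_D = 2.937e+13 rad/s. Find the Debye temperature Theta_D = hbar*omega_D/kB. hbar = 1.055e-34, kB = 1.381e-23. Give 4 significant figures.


Step 1: hbar*omega_D = 1.055e-34 * 2.937e+13 = 3.099e-21 J
Step 2: Theta_D = 3.099e-21 / 1.381e-23
Step 3: Theta_D = 224.4 K

224.4


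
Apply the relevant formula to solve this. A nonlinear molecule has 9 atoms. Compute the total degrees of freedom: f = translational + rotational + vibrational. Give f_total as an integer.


Step 1: Translational DOF = 3
Step 2: Rotational DOF (nonlinear) = 3
Step 3: Vibrational DOF = 3*9 - 6 = 21
Step 4: Total = 3 + 3 + 21 = 27

27


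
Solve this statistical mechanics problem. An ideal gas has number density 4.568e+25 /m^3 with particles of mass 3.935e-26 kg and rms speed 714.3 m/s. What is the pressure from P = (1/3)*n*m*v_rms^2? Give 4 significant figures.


Step 1: v_rms^2 = 714.3^2 = 5.102e+05
Step 2: n*m = 4.568e+25*3.935e-26 = 1.798
Step 3: P = (1/3)*1.798*5.102e+05 = 3.057e+05 Pa

3.057e+05


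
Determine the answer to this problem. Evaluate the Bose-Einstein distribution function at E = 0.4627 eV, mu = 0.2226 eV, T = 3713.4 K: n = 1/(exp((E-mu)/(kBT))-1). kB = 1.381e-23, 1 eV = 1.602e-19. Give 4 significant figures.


Step 1: (E - mu) = 0.2401 eV
Step 2: x = (E-mu)*eV/(kB*T) = 0.2401*1.602e-19/(1.381e-23*3713.4) = 0.75
Step 3: exp(x) = 2.117
Step 4: n = 1/(exp(x)-1) = 0.8952

0.8952


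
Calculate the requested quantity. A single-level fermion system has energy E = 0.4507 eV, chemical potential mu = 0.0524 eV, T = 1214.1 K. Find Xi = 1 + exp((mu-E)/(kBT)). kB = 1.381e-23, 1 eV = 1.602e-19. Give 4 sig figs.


Step 1: (mu - E) = 0.0524 - 0.4507 = -0.3983 eV
Step 2: x = (mu-E)*eV/(kB*T) = -0.3983*1.602e-19/(1.381e-23*1214.1) = -3.806
Step 3: exp(x) = 0.02225
Step 4: Xi = 1 + 0.02225 = 1.022

1.022


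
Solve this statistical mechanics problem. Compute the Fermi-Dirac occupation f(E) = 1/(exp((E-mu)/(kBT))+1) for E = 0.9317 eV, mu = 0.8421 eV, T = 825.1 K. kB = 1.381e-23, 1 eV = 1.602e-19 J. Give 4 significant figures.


Step 1: (E - mu) = 0.9317 - 0.8421 = 0.0896 eV
Step 2: Convert: (E-mu)*eV = 1.435e-20 J
Step 3: x = (E-mu)*eV/(kB*T) = 1.26
Step 4: f = 1/(exp(1.26)+1) = 0.221

0.221


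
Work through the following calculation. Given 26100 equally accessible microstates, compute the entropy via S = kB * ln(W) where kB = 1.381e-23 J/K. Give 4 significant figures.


Step 1: ln(W) = ln(26100) = 10.17
Step 2: S = kB * ln(W) = 1.381e-23 * 10.17
Step 3: S = 1.404e-22 J/K

1.404e-22


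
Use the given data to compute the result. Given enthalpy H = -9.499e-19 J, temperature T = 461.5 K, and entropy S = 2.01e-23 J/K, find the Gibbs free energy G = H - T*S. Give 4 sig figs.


Step 1: T*S = 461.5 * 2.01e-23 = 9.276e-21 J
Step 2: G = H - T*S = -9.499e-19 - 9.276e-21
Step 3: G = -9.592e-19 J

-9.592e-19


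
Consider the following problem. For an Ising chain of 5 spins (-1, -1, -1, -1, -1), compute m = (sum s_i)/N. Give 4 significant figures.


Step 1: Count up spins (+1): 0, down spins (-1): 5
Step 2: Total magnetization M = 0 - 5 = -5
Step 3: m = M/N = -5/5 = -1

-1


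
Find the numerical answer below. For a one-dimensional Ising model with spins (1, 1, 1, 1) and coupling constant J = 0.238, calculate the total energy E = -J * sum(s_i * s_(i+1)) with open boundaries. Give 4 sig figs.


Step 1: Nearest-neighbor products: 1, 1, 1
Step 2: Sum of products = 3
Step 3: E = -0.238 * 3 = -0.714

-0.714


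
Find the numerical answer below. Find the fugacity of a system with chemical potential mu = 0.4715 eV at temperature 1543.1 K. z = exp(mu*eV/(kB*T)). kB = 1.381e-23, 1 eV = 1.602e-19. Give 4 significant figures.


Step 1: Convert mu to Joules: 0.4715*1.602e-19 = 7.553e-20 J
Step 2: kB*T = 1.381e-23*1543.1 = 2.131e-20 J
Step 3: mu/(kB*T) = 3.545
Step 4: z = exp(3.545) = 34.62

34.62


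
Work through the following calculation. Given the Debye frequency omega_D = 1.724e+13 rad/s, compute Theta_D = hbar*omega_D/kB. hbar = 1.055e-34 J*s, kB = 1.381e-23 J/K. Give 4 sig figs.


Step 1: hbar*omega_D = 1.055e-34 * 1.724e+13 = 1.819e-21 J
Step 2: Theta_D = 1.819e-21 / 1.381e-23
Step 3: Theta_D = 131.7 K

131.7


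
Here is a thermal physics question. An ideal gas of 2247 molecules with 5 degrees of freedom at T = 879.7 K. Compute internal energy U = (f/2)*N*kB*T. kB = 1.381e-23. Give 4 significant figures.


Step 1: f/2 = 5/2 = 2.5
Step 2: N*kB*T = 2247*1.381e-23*879.7 = 2.73e-17
Step 3: U = 2.5 * 2.73e-17 = 6.825e-17 J

6.825e-17


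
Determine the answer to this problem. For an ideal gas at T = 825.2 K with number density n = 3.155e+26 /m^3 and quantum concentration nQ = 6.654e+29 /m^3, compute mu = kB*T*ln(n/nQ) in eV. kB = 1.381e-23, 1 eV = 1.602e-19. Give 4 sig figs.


Step 1: n/nQ = 3.155e+26/6.654e+29 = 0.0004742
Step 2: ln(n/nQ) = -7.654
Step 3: mu = kB*T*ln(n/nQ) = 1.14e-20*-7.654 = -8.722e-20 J
Step 4: Convert to eV: -8.722e-20/1.602e-19 = -0.5445 eV

-0.5445


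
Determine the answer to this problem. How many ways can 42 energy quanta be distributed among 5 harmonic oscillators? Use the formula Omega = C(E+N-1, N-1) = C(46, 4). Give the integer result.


Step 1: Use binomial coefficient C(46, 4)
Step 2: Numerator = 46! / 42!
Step 3: Denominator = 4!
Step 4: Omega = 163185

163185


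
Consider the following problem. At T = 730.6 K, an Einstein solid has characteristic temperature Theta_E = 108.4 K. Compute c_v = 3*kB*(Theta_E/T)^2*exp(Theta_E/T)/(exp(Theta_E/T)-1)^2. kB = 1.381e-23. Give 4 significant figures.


Step 1: x = Theta_E/T = 108.4/730.6 = 0.1484
Step 2: x^2 = 0.02201
Step 3: exp(x) = 1.16
Step 4: c_v = 3*1.381e-23*0.02201*1.16/(1.16-1)^2 = 4.135e-23

4.135e-23


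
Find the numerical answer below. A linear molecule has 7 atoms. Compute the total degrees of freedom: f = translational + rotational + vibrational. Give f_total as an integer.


Step 1: Translational DOF = 3
Step 2: Rotational DOF (linear) = 2
Step 3: Vibrational DOF = 3*7 - 5 = 16
Step 4: Total = 3 + 2 + 16 = 21

21


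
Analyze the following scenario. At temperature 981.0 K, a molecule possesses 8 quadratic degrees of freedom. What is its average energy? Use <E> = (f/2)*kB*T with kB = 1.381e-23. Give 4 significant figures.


Step 1: f/2 = 8/2 = 4
Step 2: kB*T = 1.381e-23 * 981.0 = 1.355e-20
Step 3: <E> = 4 * 1.355e-20 = 5.419e-20 J

5.419e-20


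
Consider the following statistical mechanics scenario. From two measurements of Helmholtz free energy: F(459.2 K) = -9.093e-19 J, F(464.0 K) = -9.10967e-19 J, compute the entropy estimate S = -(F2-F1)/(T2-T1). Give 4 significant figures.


Step 1: dF = F2 - F1 = -9.10967e-19 - (-9.093e-19) = -1.667e-21 J
Step 2: dT = T2 - T1 = 464.0 - 459.2 = 4.8 K
Step 3: S = -dF/dT = -(-1.667e-21)/4.8 = 3.473e-22 J/K

3.473e-22


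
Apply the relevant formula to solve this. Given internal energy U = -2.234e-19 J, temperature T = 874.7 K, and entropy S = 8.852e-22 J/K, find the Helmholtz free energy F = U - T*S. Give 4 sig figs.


Step 1: T*S = 874.7 * 8.852e-22 = 7.743e-19 J
Step 2: F = U - T*S = -2.234e-19 - 7.743e-19
Step 3: F = -9.977e-19 J

-9.977e-19


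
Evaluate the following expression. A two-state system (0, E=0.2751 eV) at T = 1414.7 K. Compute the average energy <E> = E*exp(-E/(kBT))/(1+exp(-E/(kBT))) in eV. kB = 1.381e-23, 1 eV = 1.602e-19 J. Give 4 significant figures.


Step 1: beta*E = 0.2751*1.602e-19/(1.381e-23*1414.7) = 2.256
Step 2: exp(-beta*E) = 0.1048
Step 3: <E> = 0.2751*0.1048/(1+0.1048) = 0.02609 eV

0.02609


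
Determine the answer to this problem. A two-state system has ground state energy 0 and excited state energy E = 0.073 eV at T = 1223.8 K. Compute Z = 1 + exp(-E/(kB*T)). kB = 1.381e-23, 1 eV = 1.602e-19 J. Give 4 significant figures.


Step 1: Compute beta*E = E*eV/(kB*T) = 0.073*1.602e-19/(1.381e-23*1223.8) = 0.692
Step 2: exp(-beta*E) = exp(-0.692) = 0.5006
Step 3: Z = 1 + 0.5006 = 1.501

1.501


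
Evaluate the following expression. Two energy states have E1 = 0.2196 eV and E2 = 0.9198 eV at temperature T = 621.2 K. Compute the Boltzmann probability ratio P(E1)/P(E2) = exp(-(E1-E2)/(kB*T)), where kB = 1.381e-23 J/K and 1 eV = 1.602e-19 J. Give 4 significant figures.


Step 1: Compute energy difference dE = E1 - E2 = 0.2196 - 0.9198 = -0.7002 eV
Step 2: Convert to Joules: dE_J = -0.7002 * 1.602e-19 = -1.122e-19 J
Step 3: Compute exponent = -dE_J / (kB * T) = -(-1.122e-19) / (1.381e-23 * 621.2) = 13.08
Step 4: P(E1)/P(E2) = exp(13.08) = 4.771e+05

4.771e+05


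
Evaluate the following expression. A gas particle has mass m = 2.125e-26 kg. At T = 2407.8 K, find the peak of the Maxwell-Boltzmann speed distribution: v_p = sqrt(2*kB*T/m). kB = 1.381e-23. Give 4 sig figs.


Step 1: Numerator = 2*kB*T = 2*1.381e-23*2407.8 = 6.65e-20
Step 2: Ratio = 6.65e-20 / 2.125e-26 = 3.13e+06
Step 3: v_p = sqrt(3.13e+06) = 1769 m/s

1769


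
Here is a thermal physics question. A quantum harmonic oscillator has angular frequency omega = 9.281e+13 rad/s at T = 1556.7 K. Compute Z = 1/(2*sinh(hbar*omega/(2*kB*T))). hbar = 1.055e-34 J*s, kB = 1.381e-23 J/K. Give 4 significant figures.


Step 1: Compute x = hbar*omega/(kB*T) = 1.055e-34*9.281e+13/(1.381e-23*1556.7) = 0.4555
Step 2: x/2 = 0.2277
Step 3: sinh(x/2) = 0.2297
Step 4: Z = 1/(2*0.2297) = 2.177

2.177


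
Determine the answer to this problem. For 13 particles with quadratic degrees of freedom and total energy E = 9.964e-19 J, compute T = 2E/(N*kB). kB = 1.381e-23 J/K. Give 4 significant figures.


Step 1: Numerator = 2*E = 2*9.964e-19 = 1.993e-18 J
Step 2: Denominator = N*kB = 13*1.381e-23 = 1.795e-22
Step 3: T = 1.993e-18 / 1.795e-22 = 1.11e+04 K

1.11e+04


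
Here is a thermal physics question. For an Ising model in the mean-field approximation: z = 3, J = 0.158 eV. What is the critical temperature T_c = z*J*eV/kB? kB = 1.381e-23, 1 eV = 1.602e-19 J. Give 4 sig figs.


Step 1: z*J = 3*0.158 = 0.474 eV
Step 2: Convert to Joules: 0.474*1.602e-19 = 7.593e-20 J
Step 3: T_c = 7.593e-20 / 1.381e-23 = 5499 K

5499


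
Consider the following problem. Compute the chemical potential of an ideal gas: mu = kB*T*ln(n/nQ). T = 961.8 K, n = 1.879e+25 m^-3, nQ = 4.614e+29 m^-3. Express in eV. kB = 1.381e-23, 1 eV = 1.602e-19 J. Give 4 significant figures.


Step 1: n/nQ = 1.879e+25/4.614e+29 = 4.072e-05
Step 2: ln(n/nQ) = -10.11
Step 3: mu = kB*T*ln(n/nQ) = 1.328e-20*-10.11 = -1.343e-19 J
Step 4: Convert to eV: -1.343e-19/1.602e-19 = -0.8381 eV

-0.8381


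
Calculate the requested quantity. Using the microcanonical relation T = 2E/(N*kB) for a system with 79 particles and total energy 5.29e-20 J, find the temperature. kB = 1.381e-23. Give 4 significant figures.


Step 1: Numerator = 2*E = 2*5.29e-20 = 1.058e-19 J
Step 2: Denominator = N*kB = 79*1.381e-23 = 1.091e-21
Step 3: T = 1.058e-19 / 1.091e-21 = 96.98 K

96.98


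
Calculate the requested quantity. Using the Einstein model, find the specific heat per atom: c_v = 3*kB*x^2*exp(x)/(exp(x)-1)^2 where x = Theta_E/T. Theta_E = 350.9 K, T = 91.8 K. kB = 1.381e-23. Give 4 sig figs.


Step 1: x = Theta_E/T = 350.9/91.8 = 3.822
Step 2: x^2 = 14.61
Step 3: exp(x) = 45.72
Step 4: c_v = 3*1.381e-23*14.61*45.72/(45.72-1)^2 = 1.384e-23

1.384e-23


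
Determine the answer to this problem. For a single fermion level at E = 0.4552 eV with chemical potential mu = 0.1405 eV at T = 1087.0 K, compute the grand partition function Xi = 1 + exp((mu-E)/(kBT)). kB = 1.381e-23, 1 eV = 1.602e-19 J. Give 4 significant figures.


Step 1: (mu - E) = 0.1405 - 0.4552 = -0.3147 eV
Step 2: x = (mu-E)*eV/(kB*T) = -0.3147*1.602e-19/(1.381e-23*1087.0) = -3.358
Step 3: exp(x) = 0.03479
Step 4: Xi = 1 + 0.03479 = 1.035

1.035


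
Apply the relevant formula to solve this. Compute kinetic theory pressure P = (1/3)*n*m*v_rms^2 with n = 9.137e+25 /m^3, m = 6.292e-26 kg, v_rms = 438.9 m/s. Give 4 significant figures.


Step 1: v_rms^2 = 438.9^2 = 1.926e+05
Step 2: n*m = 9.137e+25*6.292e-26 = 5.749
Step 3: P = (1/3)*5.749*1.926e+05 = 3.691e+05 Pa

3.691e+05


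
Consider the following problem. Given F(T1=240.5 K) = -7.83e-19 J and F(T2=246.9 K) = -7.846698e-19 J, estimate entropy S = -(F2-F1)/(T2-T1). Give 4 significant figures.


Step 1: dF = F2 - F1 = -7.846698e-19 - (-7.83e-19) = -1.6698e-21 J
Step 2: dT = T2 - T1 = 246.9 - 240.5 = 6.4 K
Step 3: S = -dF/dT = -(-1.6698e-21)/6.4 = 2.609e-22 J/K

2.609e-22


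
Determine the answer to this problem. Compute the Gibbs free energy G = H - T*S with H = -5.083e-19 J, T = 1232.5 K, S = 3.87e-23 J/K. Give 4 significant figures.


Step 1: T*S = 1232.5 * 3.87e-23 = 4.77e-20 J
Step 2: G = H - T*S = -5.083e-19 - 4.77e-20
Step 3: G = -5.56e-19 J

-5.56e-19


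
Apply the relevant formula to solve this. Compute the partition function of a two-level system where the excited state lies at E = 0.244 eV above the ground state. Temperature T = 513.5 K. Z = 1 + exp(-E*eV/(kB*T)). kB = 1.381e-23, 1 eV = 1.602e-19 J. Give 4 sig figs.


Step 1: Compute beta*E = E*eV/(kB*T) = 0.244*1.602e-19/(1.381e-23*513.5) = 5.512
Step 2: exp(-beta*E) = exp(-5.512) = 0.004038
Step 3: Z = 1 + 0.004038 = 1.004

1.004


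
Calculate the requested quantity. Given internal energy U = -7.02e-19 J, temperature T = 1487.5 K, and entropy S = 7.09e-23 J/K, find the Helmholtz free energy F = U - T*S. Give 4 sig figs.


Step 1: T*S = 1487.5 * 7.09e-23 = 1.055e-19 J
Step 2: F = U - T*S = -7.02e-19 - 1.055e-19
Step 3: F = -8.075e-19 J

-8.075e-19


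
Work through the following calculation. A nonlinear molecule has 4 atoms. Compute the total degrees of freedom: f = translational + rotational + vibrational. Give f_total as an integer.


Step 1: Translational DOF = 3
Step 2: Rotational DOF (nonlinear) = 3
Step 3: Vibrational DOF = 3*4 - 6 = 6
Step 4: Total = 3 + 3 + 6 = 12

12


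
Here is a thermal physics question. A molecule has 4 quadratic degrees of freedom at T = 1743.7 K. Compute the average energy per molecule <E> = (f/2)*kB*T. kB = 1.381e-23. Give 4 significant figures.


Step 1: f/2 = 4/2 = 2
Step 2: kB*T = 1.381e-23 * 1743.7 = 2.408e-20
Step 3: <E> = 2 * 2.408e-20 = 4.816e-20 J

4.816e-20


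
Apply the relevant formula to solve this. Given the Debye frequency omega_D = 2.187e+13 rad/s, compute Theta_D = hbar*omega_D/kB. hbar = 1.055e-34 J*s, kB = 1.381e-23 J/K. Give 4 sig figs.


Step 1: hbar*omega_D = 1.055e-34 * 2.187e+13 = 2.307e-21 J
Step 2: Theta_D = 2.307e-21 / 1.381e-23
Step 3: Theta_D = 167.1 K

167.1


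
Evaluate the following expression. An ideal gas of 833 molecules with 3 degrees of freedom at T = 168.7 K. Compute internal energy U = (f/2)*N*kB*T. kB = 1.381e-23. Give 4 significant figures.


Step 1: f/2 = 3/2 = 1.5
Step 2: N*kB*T = 833*1.381e-23*168.7 = 1.941e-18
Step 3: U = 1.5 * 1.941e-18 = 2.911e-18 J

2.911e-18


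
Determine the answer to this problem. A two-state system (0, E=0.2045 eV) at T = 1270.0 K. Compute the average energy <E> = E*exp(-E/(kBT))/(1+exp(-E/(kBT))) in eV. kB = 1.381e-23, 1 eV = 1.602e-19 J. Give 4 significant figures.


Step 1: beta*E = 0.2045*1.602e-19/(1.381e-23*1270.0) = 1.868
Step 2: exp(-beta*E) = 0.1544
Step 3: <E> = 0.2045*0.1544/(1+0.1544) = 0.02736 eV

0.02736


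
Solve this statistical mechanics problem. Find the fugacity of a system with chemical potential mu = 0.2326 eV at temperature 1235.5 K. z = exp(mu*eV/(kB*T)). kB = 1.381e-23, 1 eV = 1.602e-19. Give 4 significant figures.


Step 1: Convert mu to Joules: 0.2326*1.602e-19 = 3.726e-20 J
Step 2: kB*T = 1.381e-23*1235.5 = 1.706e-20 J
Step 3: mu/(kB*T) = 2.184
Step 4: z = exp(2.184) = 8.881

8.881


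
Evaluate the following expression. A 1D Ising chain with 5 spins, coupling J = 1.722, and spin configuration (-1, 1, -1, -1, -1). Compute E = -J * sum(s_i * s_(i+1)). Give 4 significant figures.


Step 1: Nearest-neighbor products: -1, -1, 1, 1
Step 2: Sum of products = 0
Step 3: E = -1.722 * 0 = 0

0


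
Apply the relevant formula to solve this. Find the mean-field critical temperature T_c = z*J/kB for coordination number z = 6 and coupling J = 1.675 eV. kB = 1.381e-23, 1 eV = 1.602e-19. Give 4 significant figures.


Step 1: z*J = 6*1.675 = 10.05 eV
Step 2: Convert to Joules: 10.05*1.602e-19 = 1.61e-18 J
Step 3: T_c = 1.61e-18 / 1.381e-23 = 1.166e+05 K

1.166e+05


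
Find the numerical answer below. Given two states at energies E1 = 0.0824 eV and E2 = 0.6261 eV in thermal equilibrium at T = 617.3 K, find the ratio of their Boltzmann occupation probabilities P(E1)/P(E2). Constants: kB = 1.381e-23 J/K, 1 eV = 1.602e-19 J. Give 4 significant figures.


Step 1: Compute energy difference dE = E1 - E2 = 0.0824 - 0.6261 = -0.5437 eV
Step 2: Convert to Joules: dE_J = -0.5437 * 1.602e-19 = -8.71e-20 J
Step 3: Compute exponent = -dE_J / (kB * T) = -(-8.71e-20) / (1.381e-23 * 617.3) = 10.22
Step 4: P(E1)/P(E2) = exp(10.22) = 2.737e+04

2.737e+04


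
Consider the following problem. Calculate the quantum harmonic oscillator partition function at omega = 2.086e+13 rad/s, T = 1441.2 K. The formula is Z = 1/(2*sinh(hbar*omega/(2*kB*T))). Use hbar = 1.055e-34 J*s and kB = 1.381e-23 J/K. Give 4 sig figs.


Step 1: Compute x = hbar*omega/(kB*T) = 1.055e-34*2.086e+13/(1.381e-23*1441.2) = 0.1106
Step 2: x/2 = 0.05529
Step 3: sinh(x/2) = 0.05531
Step 4: Z = 1/(2*0.05531) = 9.039

9.039


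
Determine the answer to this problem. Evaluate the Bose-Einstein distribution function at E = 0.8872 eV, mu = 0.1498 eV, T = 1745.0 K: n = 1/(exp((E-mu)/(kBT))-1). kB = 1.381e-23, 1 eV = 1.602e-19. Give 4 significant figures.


Step 1: (E - mu) = 0.7374 eV
Step 2: x = (E-mu)*eV/(kB*T) = 0.7374*1.602e-19/(1.381e-23*1745.0) = 4.902
Step 3: exp(x) = 134.6
Step 4: n = 1/(exp(x)-1) = 0.007487

0.007487


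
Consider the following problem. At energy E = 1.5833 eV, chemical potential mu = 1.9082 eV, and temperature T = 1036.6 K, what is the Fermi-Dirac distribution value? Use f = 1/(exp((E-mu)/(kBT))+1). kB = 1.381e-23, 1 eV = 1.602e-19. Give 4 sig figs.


Step 1: (E - mu) = 1.5833 - 1.9082 = -0.3249 eV
Step 2: Convert: (E-mu)*eV = -5.205e-20 J
Step 3: x = (E-mu)*eV/(kB*T) = -3.636
Step 4: f = 1/(exp(-3.636)+1) = 0.9743

0.9743


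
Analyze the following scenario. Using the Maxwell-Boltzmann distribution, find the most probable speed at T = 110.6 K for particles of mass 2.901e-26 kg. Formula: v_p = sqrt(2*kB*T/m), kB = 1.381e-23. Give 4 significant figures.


Step 1: Numerator = 2*kB*T = 2*1.381e-23*110.6 = 3.055e-21
Step 2: Ratio = 3.055e-21 / 2.901e-26 = 1.053e+05
Step 3: v_p = sqrt(1.053e+05) = 324.5 m/s

324.5


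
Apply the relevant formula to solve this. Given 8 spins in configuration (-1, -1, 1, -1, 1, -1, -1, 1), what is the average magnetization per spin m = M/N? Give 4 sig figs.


Step 1: Count up spins (+1): 3, down spins (-1): 5
Step 2: Total magnetization M = 3 - 5 = -2
Step 3: m = M/N = -2/8 = -0.25

-0.25


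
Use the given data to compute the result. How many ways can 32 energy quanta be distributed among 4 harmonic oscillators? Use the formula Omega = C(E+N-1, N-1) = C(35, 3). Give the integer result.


Step 1: Use binomial coefficient C(35, 3)
Step 2: Numerator = 35! / 32!
Step 3: Denominator = 3!
Step 4: Omega = 6545

6545


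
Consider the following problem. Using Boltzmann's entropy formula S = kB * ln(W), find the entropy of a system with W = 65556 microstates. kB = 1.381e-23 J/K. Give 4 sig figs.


Step 1: ln(W) = ln(65556) = 11.09
Step 2: S = kB * ln(W) = 1.381e-23 * 11.09
Step 3: S = 1.532e-22 J/K

1.532e-22


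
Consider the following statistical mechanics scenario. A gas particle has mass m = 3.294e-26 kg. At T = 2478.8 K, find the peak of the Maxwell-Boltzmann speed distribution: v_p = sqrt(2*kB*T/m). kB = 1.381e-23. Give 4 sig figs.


Step 1: Numerator = 2*kB*T = 2*1.381e-23*2478.8 = 6.846e-20
Step 2: Ratio = 6.846e-20 / 3.294e-26 = 2.078e+06
Step 3: v_p = sqrt(2.078e+06) = 1442 m/s

1442


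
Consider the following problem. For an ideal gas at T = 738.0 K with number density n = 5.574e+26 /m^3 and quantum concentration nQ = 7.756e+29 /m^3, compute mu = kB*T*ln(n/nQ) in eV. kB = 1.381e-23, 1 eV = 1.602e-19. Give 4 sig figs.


Step 1: n/nQ = 5.574e+26/7.756e+29 = 0.0007187
Step 2: ln(n/nQ) = -7.238
Step 3: mu = kB*T*ln(n/nQ) = 1.019e-20*-7.238 = -7.377e-20 J
Step 4: Convert to eV: -7.377e-20/1.602e-19 = -0.4605 eV

-0.4605


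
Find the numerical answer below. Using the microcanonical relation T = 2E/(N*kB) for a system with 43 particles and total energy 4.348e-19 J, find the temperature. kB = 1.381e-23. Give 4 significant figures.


Step 1: Numerator = 2*E = 2*4.348e-19 = 8.696e-19 J
Step 2: Denominator = N*kB = 43*1.381e-23 = 5.938e-22
Step 3: T = 8.696e-19 / 5.938e-22 = 1464 K

1464


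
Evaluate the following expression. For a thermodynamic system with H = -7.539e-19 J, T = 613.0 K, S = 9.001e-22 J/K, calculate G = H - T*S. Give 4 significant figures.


Step 1: T*S = 613.0 * 9.001e-22 = 5.518e-19 J
Step 2: G = H - T*S = -7.539e-19 - 5.518e-19
Step 3: G = -1.306e-18 J

-1.306e-18


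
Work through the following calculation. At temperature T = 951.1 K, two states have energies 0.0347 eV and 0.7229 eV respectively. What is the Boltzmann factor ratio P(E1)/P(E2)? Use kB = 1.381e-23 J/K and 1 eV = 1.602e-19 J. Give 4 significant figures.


Step 1: Compute energy difference dE = E1 - E2 = 0.0347 - 0.7229 = -0.6882 eV
Step 2: Convert to Joules: dE_J = -0.6882 * 1.602e-19 = -1.102e-19 J
Step 3: Compute exponent = -dE_J / (kB * T) = -(-1.102e-19) / (1.381e-23 * 951.1) = 8.394
Step 4: P(E1)/P(E2) = exp(8.394) = 4419

4419


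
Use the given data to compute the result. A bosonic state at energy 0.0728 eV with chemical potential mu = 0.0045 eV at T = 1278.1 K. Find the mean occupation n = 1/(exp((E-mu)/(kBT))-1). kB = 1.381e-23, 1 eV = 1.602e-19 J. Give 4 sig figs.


Step 1: (E - mu) = 0.0683 eV
Step 2: x = (E-mu)*eV/(kB*T) = 0.0683*1.602e-19/(1.381e-23*1278.1) = 0.6199
Step 3: exp(x) = 1.859
Step 4: n = 1/(exp(x)-1) = 1.164

1.164


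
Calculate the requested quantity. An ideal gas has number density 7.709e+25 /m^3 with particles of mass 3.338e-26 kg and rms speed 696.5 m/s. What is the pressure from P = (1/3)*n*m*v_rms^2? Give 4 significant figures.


Step 1: v_rms^2 = 696.5^2 = 4.851e+05
Step 2: n*m = 7.709e+25*3.338e-26 = 2.573
Step 3: P = (1/3)*2.573*4.851e+05 = 4.161e+05 Pa

4.161e+05


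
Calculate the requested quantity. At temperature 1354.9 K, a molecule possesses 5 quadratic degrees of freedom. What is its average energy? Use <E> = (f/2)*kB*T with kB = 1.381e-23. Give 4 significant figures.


Step 1: f/2 = 5/2 = 2.5
Step 2: kB*T = 1.381e-23 * 1354.9 = 1.871e-20
Step 3: <E> = 2.5 * 1.871e-20 = 4.678e-20 J

4.678e-20


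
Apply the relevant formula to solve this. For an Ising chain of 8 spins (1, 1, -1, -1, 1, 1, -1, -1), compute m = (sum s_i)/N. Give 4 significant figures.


Step 1: Count up spins (+1): 4, down spins (-1): 4
Step 2: Total magnetization M = 4 - 4 = 0
Step 3: m = M/N = 0/8 = 0

0


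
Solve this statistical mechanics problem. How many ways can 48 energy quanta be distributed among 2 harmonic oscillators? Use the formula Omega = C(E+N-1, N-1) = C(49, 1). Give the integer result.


Step 1: Use binomial coefficient C(49, 1)
Step 2: Numerator = 49! / 48!
Step 3: Denominator = 1!
Step 4: Omega = 49

49


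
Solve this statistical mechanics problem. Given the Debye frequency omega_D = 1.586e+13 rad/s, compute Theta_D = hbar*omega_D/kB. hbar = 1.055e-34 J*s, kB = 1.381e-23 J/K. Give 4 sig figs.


Step 1: hbar*omega_D = 1.055e-34 * 1.586e+13 = 1.673e-21 J
Step 2: Theta_D = 1.673e-21 / 1.381e-23
Step 3: Theta_D = 121.2 K

121.2


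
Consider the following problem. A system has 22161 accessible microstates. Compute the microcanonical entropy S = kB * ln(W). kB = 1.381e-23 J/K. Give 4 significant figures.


Step 1: ln(W) = ln(22161) = 10.01
Step 2: S = kB * ln(W) = 1.381e-23 * 10.01
Step 3: S = 1.382e-22 J/K

1.382e-22


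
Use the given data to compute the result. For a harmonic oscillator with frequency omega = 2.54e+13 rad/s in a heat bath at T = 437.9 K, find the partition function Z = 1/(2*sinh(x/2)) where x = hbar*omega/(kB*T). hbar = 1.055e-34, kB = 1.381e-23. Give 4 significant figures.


Step 1: Compute x = hbar*omega/(kB*T) = 1.055e-34*2.54e+13/(1.381e-23*437.9) = 0.4431
Step 2: x/2 = 0.2216
Step 3: sinh(x/2) = 0.2234
Step 4: Z = 1/(2*0.2234) = 2.238

2.238


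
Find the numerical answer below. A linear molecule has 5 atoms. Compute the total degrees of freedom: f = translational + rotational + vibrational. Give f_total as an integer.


Step 1: Translational DOF = 3
Step 2: Rotational DOF (linear) = 2
Step 3: Vibrational DOF = 3*5 - 5 = 10
Step 4: Total = 3 + 2 + 10 = 15

15


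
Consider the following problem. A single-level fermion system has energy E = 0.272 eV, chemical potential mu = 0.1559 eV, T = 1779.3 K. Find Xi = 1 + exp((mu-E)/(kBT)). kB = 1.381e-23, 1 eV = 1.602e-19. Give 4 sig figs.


Step 1: (mu - E) = 0.1559 - 0.272 = -0.1161 eV
Step 2: x = (mu-E)*eV/(kB*T) = -0.1161*1.602e-19/(1.381e-23*1779.3) = -0.7569
Step 3: exp(x) = 0.4691
Step 4: Xi = 1 + 0.4691 = 1.469

1.469


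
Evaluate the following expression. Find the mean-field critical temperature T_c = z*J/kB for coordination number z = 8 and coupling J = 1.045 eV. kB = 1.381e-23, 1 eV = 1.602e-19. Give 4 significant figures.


Step 1: z*J = 8*1.045 = 8.36 eV
Step 2: Convert to Joules: 8.36*1.602e-19 = 1.339e-18 J
Step 3: T_c = 1.339e-18 / 1.381e-23 = 9.698e+04 K

9.698e+04


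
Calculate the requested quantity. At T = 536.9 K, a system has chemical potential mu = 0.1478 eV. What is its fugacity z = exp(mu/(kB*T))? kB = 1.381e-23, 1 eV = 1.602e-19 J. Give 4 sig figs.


Step 1: Convert mu to Joules: 0.1478*1.602e-19 = 2.368e-20 J
Step 2: kB*T = 1.381e-23*536.9 = 7.415e-21 J
Step 3: mu/(kB*T) = 3.193
Step 4: z = exp(3.193) = 24.37

24.37


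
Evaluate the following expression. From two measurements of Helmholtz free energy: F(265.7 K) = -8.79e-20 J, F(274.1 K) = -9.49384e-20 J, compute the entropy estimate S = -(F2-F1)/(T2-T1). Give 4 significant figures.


Step 1: dF = F2 - F1 = -9.49384e-20 - (-8.79e-20) = -7.0384e-21 J
Step 2: dT = T2 - T1 = 274.1 - 265.7 = 8.4 K
Step 3: S = -dF/dT = -(-7.0384e-21)/8.4 = 8.379e-22 J/K

8.379e-22


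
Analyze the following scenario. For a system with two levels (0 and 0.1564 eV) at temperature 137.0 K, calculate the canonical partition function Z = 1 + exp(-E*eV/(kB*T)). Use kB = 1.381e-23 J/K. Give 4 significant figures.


Step 1: Compute beta*E = E*eV/(kB*T) = 0.1564*1.602e-19/(1.381e-23*137.0) = 13.24
Step 2: exp(-beta*E) = exp(-13.24) = 1.773e-06
Step 3: Z = 1 + 1.773e-06 = 1

1


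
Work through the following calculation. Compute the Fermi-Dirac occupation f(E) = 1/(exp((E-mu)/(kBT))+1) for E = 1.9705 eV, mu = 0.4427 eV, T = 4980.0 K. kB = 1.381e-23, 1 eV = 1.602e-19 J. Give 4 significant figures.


Step 1: (E - mu) = 1.9705 - 0.4427 = 1.528 eV
Step 2: Convert: (E-mu)*eV = 2.448e-19 J
Step 3: x = (E-mu)*eV/(kB*T) = 3.559
Step 4: f = 1/(exp(3.559)+1) = 0.02768

0.02768


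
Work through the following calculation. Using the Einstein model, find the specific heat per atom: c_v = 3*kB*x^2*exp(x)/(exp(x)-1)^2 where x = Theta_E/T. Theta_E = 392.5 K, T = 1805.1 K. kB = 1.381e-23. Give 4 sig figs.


Step 1: x = Theta_E/T = 392.5/1805.1 = 0.2174
Step 2: x^2 = 0.04728
Step 3: exp(x) = 1.243
Step 4: c_v = 3*1.381e-23*0.04728*1.243/(1.243-1)^2 = 4.127e-23

4.127e-23


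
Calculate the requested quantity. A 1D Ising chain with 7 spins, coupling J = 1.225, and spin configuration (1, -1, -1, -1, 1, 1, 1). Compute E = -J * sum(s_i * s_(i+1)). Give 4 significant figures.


Step 1: Nearest-neighbor products: -1, 1, 1, -1, 1, 1
Step 2: Sum of products = 2
Step 3: E = -1.225 * 2 = -2.45

-2.45


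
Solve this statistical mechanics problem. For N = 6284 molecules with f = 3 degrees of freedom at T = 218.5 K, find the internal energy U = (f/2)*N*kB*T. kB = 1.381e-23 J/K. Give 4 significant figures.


Step 1: f/2 = 3/2 = 1.5
Step 2: N*kB*T = 6284*1.381e-23*218.5 = 1.896e-17
Step 3: U = 1.5 * 1.896e-17 = 2.844e-17 J

2.844e-17


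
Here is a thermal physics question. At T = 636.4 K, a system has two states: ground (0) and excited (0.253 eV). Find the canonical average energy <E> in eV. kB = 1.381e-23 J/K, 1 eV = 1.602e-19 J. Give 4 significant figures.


Step 1: beta*E = 0.253*1.602e-19/(1.381e-23*636.4) = 4.612
Step 2: exp(-beta*E) = 0.009935
Step 3: <E> = 0.253*0.009935/(1+0.009935) = 0.002489 eV

0.002489


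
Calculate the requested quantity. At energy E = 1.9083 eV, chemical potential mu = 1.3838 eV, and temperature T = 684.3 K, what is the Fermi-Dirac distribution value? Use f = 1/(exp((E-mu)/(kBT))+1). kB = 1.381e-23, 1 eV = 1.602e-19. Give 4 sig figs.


Step 1: (E - mu) = 1.9083 - 1.3838 = 0.5245 eV
Step 2: Convert: (E-mu)*eV = 8.402e-20 J
Step 3: x = (E-mu)*eV/(kB*T) = 8.891
Step 4: f = 1/(exp(8.891)+1) = 0.0001376

0.0001376


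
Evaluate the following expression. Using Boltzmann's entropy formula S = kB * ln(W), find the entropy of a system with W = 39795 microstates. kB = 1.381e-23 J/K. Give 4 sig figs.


Step 1: ln(W) = ln(39795) = 10.59
Step 2: S = kB * ln(W) = 1.381e-23 * 10.59
Step 3: S = 1.463e-22 J/K

1.463e-22


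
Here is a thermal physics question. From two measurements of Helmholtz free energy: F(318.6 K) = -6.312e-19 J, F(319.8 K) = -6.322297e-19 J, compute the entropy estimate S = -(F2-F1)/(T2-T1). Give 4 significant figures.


Step 1: dF = F2 - F1 = -6.322297e-19 - (-6.312e-19) = -1.0297e-21 J
Step 2: dT = T2 - T1 = 319.8 - 318.6 = 1.2 K
Step 3: S = -dF/dT = -(-1.0297e-21)/1.2 = 8.581e-22 J/K

8.581e-22


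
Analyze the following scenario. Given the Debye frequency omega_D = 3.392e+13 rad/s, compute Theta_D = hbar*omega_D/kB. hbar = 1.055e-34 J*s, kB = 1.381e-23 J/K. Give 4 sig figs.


Step 1: hbar*omega_D = 1.055e-34 * 3.392e+13 = 3.579e-21 J
Step 2: Theta_D = 3.579e-21 / 1.381e-23
Step 3: Theta_D = 259.1 K

259.1


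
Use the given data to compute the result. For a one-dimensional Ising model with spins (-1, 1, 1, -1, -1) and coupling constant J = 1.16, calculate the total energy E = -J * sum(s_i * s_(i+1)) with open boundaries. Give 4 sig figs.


Step 1: Nearest-neighbor products: -1, 1, -1, 1
Step 2: Sum of products = 0
Step 3: E = -1.16 * 0 = 0

0


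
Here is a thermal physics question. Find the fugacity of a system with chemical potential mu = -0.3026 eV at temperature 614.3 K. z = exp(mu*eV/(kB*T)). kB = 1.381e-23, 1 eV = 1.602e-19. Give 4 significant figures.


Step 1: Convert mu to Joules: -0.3026*1.602e-19 = -4.848e-20 J
Step 2: kB*T = 1.381e-23*614.3 = 8.483e-21 J
Step 3: mu/(kB*T) = -5.714
Step 4: z = exp(-5.714) = 0.003299

0.003299


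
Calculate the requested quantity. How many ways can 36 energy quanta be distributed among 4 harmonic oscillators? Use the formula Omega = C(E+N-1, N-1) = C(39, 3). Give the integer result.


Step 1: Use binomial coefficient C(39, 3)
Step 2: Numerator = 39! / 36!
Step 3: Denominator = 3!
Step 4: Omega = 9139

9139


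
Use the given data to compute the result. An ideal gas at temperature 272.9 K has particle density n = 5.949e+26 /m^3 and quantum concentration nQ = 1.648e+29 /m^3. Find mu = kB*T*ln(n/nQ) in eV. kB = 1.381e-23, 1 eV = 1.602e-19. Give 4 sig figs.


Step 1: n/nQ = 5.949e+26/1.648e+29 = 0.00361
Step 2: ln(n/nQ) = -5.624
Step 3: mu = kB*T*ln(n/nQ) = 3.769e-21*-5.624 = -2.12e-20 J
Step 4: Convert to eV: -2.12e-20/1.602e-19 = -0.1323 eV

-0.1323


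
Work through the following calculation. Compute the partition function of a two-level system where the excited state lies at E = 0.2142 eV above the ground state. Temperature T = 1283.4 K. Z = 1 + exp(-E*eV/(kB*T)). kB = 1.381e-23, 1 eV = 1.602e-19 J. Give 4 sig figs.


Step 1: Compute beta*E = E*eV/(kB*T) = 0.2142*1.602e-19/(1.381e-23*1283.4) = 1.936
Step 2: exp(-beta*E) = exp(-1.936) = 0.1443
Step 3: Z = 1 + 0.1443 = 1.144

1.144


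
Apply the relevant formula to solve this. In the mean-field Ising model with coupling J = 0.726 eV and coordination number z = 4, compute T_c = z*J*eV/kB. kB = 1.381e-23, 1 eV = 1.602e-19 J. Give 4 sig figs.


Step 1: z*J = 4*0.726 = 2.904 eV
Step 2: Convert to Joules: 2.904*1.602e-19 = 4.652e-19 J
Step 3: T_c = 4.652e-19 / 1.381e-23 = 3.369e+04 K

3.369e+04


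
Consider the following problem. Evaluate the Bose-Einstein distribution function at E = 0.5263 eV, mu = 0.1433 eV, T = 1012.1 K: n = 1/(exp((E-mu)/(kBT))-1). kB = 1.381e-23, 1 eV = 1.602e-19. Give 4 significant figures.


Step 1: (E - mu) = 0.383 eV
Step 2: x = (E-mu)*eV/(kB*T) = 0.383*1.602e-19/(1.381e-23*1012.1) = 4.39
Step 3: exp(x) = 80.62
Step 4: n = 1/(exp(x)-1) = 0.01256

0.01256


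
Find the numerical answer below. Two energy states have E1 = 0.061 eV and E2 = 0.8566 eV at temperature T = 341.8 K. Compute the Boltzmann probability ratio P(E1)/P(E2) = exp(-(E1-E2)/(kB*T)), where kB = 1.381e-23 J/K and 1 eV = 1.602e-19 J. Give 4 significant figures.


Step 1: Compute energy difference dE = E1 - E2 = 0.061 - 0.8566 = -0.7956 eV
Step 2: Convert to Joules: dE_J = -0.7956 * 1.602e-19 = -1.275e-19 J
Step 3: Compute exponent = -dE_J / (kB * T) = -(-1.275e-19) / (1.381e-23 * 341.8) = 27
Step 4: P(E1)/P(E2) = exp(27) = 5.33e+11

5.33e+11
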